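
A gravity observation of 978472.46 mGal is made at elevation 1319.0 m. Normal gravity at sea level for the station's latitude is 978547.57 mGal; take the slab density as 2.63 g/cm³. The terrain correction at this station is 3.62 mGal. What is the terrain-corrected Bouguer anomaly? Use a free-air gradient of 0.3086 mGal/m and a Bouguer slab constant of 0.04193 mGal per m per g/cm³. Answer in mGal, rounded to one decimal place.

Free-air correction = 0.3086 × 1319.0 = 407.04 mGal
Free-air anomaly = 978472.46 − 978547.57 + (407.04) = 331.93 mGal
Bouguer slab correction = 0.04193 × 2.63 × 1319.0 = 145.45 mGal
Simple Bouguer anomaly = 331.93 − (145.45) = 186.48 mGal
Complete Bouguer anomaly = 186.48 + 3.62 = 190.10 mGal

190.1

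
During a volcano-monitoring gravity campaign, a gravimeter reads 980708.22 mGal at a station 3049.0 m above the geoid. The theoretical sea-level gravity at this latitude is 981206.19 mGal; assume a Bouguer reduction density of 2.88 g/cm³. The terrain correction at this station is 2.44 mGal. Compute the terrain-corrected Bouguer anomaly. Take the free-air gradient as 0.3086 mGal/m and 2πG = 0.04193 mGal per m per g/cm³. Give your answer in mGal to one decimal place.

Free-air correction = 0.3086 × 3049.0 = 940.92 mGal
Free-air anomaly = 980708.22 − 981206.19 + (940.92) = 442.95 mGal
Bouguer slab correction = 0.04193 × 2.88 × 3049.0 = 368.19 mGal
Simple Bouguer anomaly = 442.95 − (368.19) = 74.76 mGal
Complete Bouguer anomaly = 74.76 + 2.44 = 77.20 mGal

77.2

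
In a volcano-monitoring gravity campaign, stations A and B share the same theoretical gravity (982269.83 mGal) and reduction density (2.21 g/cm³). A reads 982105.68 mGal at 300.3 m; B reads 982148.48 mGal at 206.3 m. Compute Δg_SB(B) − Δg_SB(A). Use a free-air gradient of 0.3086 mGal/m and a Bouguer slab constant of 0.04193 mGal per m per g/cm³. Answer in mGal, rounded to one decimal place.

22.5

Δg_SB(A) = 982105.68 − 982269.83 + 0.3086×300.3 − 0.04193×2.21×300.3 = -99.30 mGal
Δg_SB(B) = 982148.48 − 982269.83 + 0.3086×206.3 − 0.04193×2.21×206.3 = -76.80 mGal
Difference = -76.80 − (-99.30) = 22.50 mGal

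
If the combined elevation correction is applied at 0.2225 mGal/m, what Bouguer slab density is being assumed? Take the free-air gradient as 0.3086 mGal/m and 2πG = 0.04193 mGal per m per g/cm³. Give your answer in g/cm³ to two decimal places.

2.05

0.2225 = 0.3086 − 0.04193 × ρ
ρ = (0.3086 − 0.2225) / 0.04193 = 2.05 g/cm³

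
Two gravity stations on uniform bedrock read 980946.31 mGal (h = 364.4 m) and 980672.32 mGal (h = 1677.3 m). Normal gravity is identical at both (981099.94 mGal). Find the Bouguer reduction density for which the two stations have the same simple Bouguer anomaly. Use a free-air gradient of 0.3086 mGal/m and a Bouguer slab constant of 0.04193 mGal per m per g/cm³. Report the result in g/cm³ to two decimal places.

2.38

Δg_obs = 980672.32 − 980946.31 = -273.99 mGal over Δh = 1677.3 − 364.4 = 1312.9 m
Equal Bouguer anomalies ⇒ Δg_obs + (0.3086 − 0.04193ρ)·Δh = 0
0.3086 − 0.04193ρ = −Δg_obs/Δh = 0.20869
ρ = (0.3086 − 0.20869) / 0.04193 = 2.38 g/cm³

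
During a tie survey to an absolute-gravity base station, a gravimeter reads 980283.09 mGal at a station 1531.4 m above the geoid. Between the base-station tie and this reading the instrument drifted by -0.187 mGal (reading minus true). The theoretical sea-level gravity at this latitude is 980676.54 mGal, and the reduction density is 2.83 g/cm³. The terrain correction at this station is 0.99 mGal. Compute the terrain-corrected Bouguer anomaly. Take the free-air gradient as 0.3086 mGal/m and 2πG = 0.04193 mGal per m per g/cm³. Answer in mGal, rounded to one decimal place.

-101.4

Drift-corrected reading = 980283.09 − (-0.187) = 980283.277 mGal
Free-air correction = 0.3086 × 1531.4 = 472.59 mGal
Free-air anomaly = 980283.277 − 980676.54 + (472.59) = 79.327 mGal
Bouguer slab correction = 0.04193 × 2.83 × 1531.4 = 181.72 mGal
Simple Bouguer anomaly = 79.327 − (181.72) = -102.393 mGal
Complete Bouguer anomaly = -102.393 + 0.99 = -101.403 mGal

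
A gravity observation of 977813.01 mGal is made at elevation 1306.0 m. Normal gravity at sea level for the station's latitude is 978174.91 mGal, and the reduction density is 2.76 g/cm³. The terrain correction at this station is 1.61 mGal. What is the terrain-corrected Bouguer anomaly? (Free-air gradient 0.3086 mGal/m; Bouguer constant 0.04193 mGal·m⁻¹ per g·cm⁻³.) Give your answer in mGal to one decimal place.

Free-air correction = 0.3086 × 1306.0 = 403.03 mGal
Free-air anomaly = 977813.01 − 978174.91 + (403.03) = 41.13 mGal
Bouguer slab correction = 0.04193 × 2.76 × 1306.0 = 151.14 mGal
Simple Bouguer anomaly = 41.13 − (151.14) = -110.01 mGal
Complete Bouguer anomaly = -110.01 + 1.61 = -108.40 mGal

-108.4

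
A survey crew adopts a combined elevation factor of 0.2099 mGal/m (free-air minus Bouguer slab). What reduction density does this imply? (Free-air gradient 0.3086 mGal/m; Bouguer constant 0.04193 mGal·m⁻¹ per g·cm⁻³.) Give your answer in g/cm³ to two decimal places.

0.2099 = 0.3086 − 0.04193 × ρ
ρ = (0.3086 − 0.2099) / 0.04193 = 2.35 g/cm³

2.35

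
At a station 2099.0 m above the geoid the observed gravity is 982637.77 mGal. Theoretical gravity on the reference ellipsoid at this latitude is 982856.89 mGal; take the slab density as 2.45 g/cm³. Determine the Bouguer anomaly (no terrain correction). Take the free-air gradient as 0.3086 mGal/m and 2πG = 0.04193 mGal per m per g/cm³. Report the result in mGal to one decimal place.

213.0

Free-air correction = 0.3086 × 2099.0 = 647.75 mGal
Free-air anomaly = 982637.77 − 982856.89 + (647.75) = 428.63 mGal
Bouguer slab correction = 0.04193 × 2.45 × 2099.0 = 215.63 mGal
Simple Bouguer anomaly = 428.63 − (215.63) = 213.00 mGal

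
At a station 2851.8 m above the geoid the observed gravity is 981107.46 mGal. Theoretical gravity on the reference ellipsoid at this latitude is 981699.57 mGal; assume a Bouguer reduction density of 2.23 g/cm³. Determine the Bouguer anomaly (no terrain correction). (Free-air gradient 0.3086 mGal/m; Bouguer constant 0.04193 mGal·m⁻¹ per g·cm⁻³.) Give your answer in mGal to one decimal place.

21.3

Free-air correction = 0.3086 × 2851.8 = 880.07 mGal
Free-air anomaly = 981107.46 − 981699.57 + (880.07) = 287.96 mGal
Bouguer slab correction = 0.04193 × 2.23 × 2851.8 = 266.65 mGal
Simple Bouguer anomaly = 287.96 − (266.65) = 21.31 mGal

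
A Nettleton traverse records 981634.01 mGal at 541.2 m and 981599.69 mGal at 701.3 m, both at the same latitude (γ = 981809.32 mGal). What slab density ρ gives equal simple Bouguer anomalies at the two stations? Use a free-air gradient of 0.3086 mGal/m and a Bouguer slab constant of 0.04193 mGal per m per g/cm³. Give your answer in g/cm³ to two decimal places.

2.25

Δg_obs = 981599.69 − 981634.01 = -34.32 mGal over Δh = 701.3 − 541.2 = 160.1 m
Equal Bouguer anomalies ⇒ Δg_obs + (0.3086 − 0.04193ρ)·Δh = 0
0.3086 − 0.04193ρ = −Δg_obs/Δh = 0.21437
ρ = (0.3086 − 0.21437) / 0.04193 = 2.25 g/cm³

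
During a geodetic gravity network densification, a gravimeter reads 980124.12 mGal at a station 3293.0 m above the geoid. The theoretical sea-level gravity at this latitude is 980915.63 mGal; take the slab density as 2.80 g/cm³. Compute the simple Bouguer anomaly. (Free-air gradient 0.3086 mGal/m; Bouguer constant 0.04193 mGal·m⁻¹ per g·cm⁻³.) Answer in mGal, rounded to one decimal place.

Free-air correction = 0.3086 × 3293.0 = 1016.22 mGal
Free-air anomaly = 980124.12 − 980915.63 + (1016.22) = 224.71 mGal
Bouguer slab correction = 0.04193 × 2.80 × 3293.0 = 386.61 mGal
Simple Bouguer anomaly = 224.71 − (386.61) = -161.90 mGal

-161.9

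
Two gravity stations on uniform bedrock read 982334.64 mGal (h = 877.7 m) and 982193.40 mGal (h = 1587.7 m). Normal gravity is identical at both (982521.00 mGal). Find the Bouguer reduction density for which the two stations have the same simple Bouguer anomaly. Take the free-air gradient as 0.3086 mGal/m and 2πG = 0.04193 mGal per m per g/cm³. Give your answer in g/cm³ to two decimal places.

2.62

Δg_obs = 982193.40 − 982334.64 = -141.24 mGal over Δh = 1587.7 − 877.7 = 710.0 m
Equal Bouguer anomalies ⇒ Δg_obs + (0.3086 − 0.04193ρ)·Δh = 0
0.3086 − 0.04193ρ = −Δg_obs/Δh = 0.19893
ρ = (0.3086 − 0.19893) / 0.04193 = 2.62 g/cm³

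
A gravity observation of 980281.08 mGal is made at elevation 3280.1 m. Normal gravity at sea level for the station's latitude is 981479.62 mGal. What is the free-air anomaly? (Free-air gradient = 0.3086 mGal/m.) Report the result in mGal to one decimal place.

Free-air correction = 0.3086 × 3280.1 = 1012.24 mGal
Free-air anomaly = 980281.08 − 981479.62 + (1012.24) = -186.30 mGal

-186.3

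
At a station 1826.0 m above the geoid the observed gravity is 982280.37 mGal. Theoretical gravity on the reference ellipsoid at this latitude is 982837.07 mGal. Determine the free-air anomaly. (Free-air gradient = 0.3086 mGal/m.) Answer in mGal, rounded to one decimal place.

6.8

Free-air correction = 0.3086 × 1826.0 = 563.50 mGal
Free-air anomaly = 982280.37 − 982837.07 + (563.50) = 6.80 mGal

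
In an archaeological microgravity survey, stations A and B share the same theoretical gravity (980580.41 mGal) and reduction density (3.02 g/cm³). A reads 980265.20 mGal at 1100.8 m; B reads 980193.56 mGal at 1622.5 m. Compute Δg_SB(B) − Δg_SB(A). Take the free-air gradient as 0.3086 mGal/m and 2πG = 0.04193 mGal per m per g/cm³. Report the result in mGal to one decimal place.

23.3

Δg_SB(A) = 980265.20 − 980580.41 + 0.3086×1100.8 − 0.04193×3.02×1100.8 = -114.90 mGal
Δg_SB(B) = 980193.56 − 980580.41 + 0.3086×1622.5 − 0.04193×3.02×1622.5 = -91.60 mGal
Difference = -91.60 − (-114.90) = 23.30 mGal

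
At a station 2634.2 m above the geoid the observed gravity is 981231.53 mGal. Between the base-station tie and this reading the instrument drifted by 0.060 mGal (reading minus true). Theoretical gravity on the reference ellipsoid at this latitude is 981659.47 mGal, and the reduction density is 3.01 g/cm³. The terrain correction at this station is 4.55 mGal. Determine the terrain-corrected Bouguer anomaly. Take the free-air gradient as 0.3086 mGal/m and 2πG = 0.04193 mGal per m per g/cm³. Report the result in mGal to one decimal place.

Drift-corrected reading = 981231.53 − (0.060) = 981231.470 mGal
Free-air correction = 0.3086 × 2634.2 = 812.91 mGal
Free-air anomaly = 981231.470 − 981659.47 + (812.91) = 384.910 mGal
Bouguer slab correction = 0.04193 × 3.01 × 2634.2 = 332.46 mGal
Simple Bouguer anomaly = 384.910 − (332.46) = 52.450 mGal
Complete Bouguer anomaly = 52.450 + 4.55 = 57.000 mGal

57.0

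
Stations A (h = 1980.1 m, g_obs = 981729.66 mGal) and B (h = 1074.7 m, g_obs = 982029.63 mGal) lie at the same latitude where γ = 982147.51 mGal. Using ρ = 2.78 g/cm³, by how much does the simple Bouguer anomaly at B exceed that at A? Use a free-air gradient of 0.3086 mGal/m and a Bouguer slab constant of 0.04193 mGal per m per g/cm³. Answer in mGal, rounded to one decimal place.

Δg_SB(A) = 981729.66 − 982147.51 + 0.3086×1980.1 − 0.04193×2.78×1980.1 = -37.60 mGal
Δg_SB(B) = 982029.63 − 982147.51 + 0.3086×1074.7 − 0.04193×2.78×1074.7 = 88.50 mGal
Difference = 88.50 − (-37.60) = 126.10 mGal

126.1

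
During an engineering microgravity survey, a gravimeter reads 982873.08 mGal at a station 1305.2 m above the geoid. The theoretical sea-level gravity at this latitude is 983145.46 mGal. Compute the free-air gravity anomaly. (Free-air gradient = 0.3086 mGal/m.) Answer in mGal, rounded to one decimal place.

Free-air correction = 0.3086 × 1305.2 = 402.78 mGal
Free-air anomaly = 982873.08 − 983145.46 + (402.78) = 130.40 mGal

130.4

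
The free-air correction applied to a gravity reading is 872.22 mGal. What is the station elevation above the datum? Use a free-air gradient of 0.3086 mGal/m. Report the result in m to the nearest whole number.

h = 872.22 / 0.3086 = 2826.38 m

2826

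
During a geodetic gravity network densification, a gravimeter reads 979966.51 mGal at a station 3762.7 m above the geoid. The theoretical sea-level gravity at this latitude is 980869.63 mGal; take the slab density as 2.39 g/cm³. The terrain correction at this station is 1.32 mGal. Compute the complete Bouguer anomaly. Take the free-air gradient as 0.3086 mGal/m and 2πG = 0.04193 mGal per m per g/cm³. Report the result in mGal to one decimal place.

Free-air correction = 0.3086 × 3762.7 = 1161.17 mGal
Free-air anomaly = 979966.51 − 980869.63 + (1161.17) = 258.05 mGal
Bouguer slab correction = 0.04193 × 2.39 × 3762.7 = 377.07 mGal
Simple Bouguer anomaly = 258.05 − (377.07) = -119.02 mGal
Complete Bouguer anomaly = -119.02 + 1.32 = -117.70 mGal

-117.7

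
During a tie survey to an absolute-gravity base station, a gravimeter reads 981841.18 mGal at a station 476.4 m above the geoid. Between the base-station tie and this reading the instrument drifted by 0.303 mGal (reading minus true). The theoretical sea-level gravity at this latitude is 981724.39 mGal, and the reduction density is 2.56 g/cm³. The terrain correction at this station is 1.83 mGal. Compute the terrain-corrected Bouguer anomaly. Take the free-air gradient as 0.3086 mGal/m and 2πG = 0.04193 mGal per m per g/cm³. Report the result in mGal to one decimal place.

Drift-corrected reading = 981841.18 − (0.303) = 981840.877 mGal
Free-air correction = 0.3086 × 476.4 = 147.02 mGal
Free-air anomaly = 981840.877 − 981724.39 + (147.02) = 263.507 mGal
Bouguer slab correction = 0.04193 × 2.56 × 476.4 = 51.14 mGal
Simple Bouguer anomaly = 263.507 − (51.14) = 212.367 mGal
Complete Bouguer anomaly = 212.367 + 1.83 = 214.197 mGal

214.2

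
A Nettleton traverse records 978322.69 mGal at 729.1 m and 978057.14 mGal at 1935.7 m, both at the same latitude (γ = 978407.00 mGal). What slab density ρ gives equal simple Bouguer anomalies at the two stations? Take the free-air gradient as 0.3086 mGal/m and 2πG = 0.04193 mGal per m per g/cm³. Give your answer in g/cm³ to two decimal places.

2.11

Δg_obs = 978057.14 − 978322.69 = -265.55 mGal over Δh = 1935.7 − 729.1 = 1206.6 m
Equal Bouguer anomalies ⇒ Δg_obs + (0.3086 − 0.04193ρ)·Δh = 0
0.3086 − 0.04193ρ = −Δg_obs/Δh = 0.22008
ρ = (0.3086 − 0.22008) / 0.04193 = 2.11 g/cm³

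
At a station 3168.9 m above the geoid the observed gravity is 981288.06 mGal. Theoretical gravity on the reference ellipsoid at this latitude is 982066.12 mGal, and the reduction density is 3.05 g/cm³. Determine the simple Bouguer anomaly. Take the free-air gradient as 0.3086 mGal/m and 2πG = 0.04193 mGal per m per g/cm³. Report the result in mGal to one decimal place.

-205.4

Free-air correction = 0.3086 × 3168.9 = 977.92 mGal
Free-air anomaly = 981288.06 − 982066.12 + (977.92) = 199.86 mGal
Bouguer slab correction = 0.04193 × 3.05 × 3168.9 = 405.26 mGal
Simple Bouguer anomaly = 199.86 − (405.26) = -205.40 mGal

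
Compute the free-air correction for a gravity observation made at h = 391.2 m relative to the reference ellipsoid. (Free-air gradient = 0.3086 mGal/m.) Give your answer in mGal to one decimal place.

120.7

Free-air correction = 0.3086 × 391.2 = 120.7 mGal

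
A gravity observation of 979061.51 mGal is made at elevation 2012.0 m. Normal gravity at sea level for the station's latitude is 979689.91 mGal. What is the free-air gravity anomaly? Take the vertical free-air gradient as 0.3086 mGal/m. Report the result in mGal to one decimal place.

Free-air correction = 0.3086 × 2012.0 = 620.90 mGal
Free-air anomaly = 979061.51 − 979689.91 + (620.90) = -7.50 mGal

-7.5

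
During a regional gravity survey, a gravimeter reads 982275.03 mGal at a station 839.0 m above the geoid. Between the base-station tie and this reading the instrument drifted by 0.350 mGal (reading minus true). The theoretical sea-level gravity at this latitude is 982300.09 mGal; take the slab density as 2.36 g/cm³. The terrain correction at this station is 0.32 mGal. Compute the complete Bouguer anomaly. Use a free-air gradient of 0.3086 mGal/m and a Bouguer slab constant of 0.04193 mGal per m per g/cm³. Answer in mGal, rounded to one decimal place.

Drift-corrected reading = 982275.03 − (0.350) = 982274.680 mGal
Free-air correction = 0.3086 × 839.0 = 258.92 mGal
Free-air anomaly = 982274.680 − 982300.09 + (258.92) = 233.510 mGal
Bouguer slab correction = 0.04193 × 2.36 × 839.0 = 83.02 mGal
Simple Bouguer anomaly = 233.510 − (83.02) = 150.490 mGal
Complete Bouguer anomaly = 150.490 + 0.32 = 150.810 mGal

150.8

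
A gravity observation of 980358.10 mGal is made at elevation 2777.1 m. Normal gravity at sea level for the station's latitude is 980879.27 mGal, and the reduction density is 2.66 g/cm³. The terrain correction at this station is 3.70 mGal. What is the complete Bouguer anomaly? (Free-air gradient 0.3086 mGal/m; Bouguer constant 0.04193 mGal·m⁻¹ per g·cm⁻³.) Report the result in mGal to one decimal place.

Free-air correction = 0.3086 × 2777.1 = 857.01 mGal
Free-air anomaly = 980358.10 − 980879.27 + (857.01) = 335.84 mGal
Bouguer slab correction = 0.04193 × 2.66 × 2777.1 = 309.74 mGal
Simple Bouguer anomaly = 335.84 − (309.74) = 26.10 mGal
Complete Bouguer anomaly = 26.10 + 3.70 = 29.80 mGal

29.8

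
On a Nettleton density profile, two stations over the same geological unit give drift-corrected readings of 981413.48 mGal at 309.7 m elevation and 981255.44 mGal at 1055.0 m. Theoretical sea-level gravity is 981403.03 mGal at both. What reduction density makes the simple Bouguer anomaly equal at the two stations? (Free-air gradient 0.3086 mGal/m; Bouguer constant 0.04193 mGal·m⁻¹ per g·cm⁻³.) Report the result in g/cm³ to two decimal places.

Δg_obs = 981255.44 − 981413.48 = -158.04 mGal over Δh = 1055.0 − 309.7 = 745.3 m
Equal Bouguer anomalies ⇒ Δg_obs + (0.3086 − 0.04193ρ)·Δh = 0
0.3086 − 0.04193ρ = −Δg_obs/Δh = 0.21205
ρ = (0.3086 − 0.21205) / 0.04193 = 2.30 g/cm³

2.30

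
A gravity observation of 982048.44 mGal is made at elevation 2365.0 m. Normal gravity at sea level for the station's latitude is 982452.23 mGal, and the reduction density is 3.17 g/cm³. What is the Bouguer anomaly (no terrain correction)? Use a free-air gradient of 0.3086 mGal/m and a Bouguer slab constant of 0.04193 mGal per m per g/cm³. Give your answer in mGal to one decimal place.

11.7

Free-air correction = 0.3086 × 2365.0 = 729.84 mGal
Free-air anomaly = 982048.44 − 982452.23 + (729.84) = 326.05 mGal
Bouguer slab correction = 0.04193 × 3.17 × 2365.0 = 314.35 mGal
Simple Bouguer anomaly = 326.05 − (314.35) = 11.70 mGal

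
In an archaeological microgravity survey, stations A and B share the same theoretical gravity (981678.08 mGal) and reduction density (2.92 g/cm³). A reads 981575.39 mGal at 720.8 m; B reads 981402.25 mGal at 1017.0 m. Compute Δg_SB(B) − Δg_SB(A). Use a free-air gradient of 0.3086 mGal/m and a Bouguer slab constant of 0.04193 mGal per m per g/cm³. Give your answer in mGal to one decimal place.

Δg_SB(A) = 981575.39 − 981678.08 + 0.3086×720.8 − 0.04193×2.92×720.8 = 31.50 mGal
Δg_SB(B) = 981402.25 − 981678.08 + 0.3086×1017.0 − 0.04193×2.92×1017.0 = -86.50 mGal
Difference = -86.50 − (31.50) = -118.00 mGal

-118.0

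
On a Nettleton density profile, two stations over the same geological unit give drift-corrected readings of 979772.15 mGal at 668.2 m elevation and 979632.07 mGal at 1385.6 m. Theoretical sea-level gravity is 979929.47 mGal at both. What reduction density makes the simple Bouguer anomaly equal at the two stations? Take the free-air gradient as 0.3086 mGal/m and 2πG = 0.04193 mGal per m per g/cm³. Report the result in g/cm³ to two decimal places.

Δg_obs = 979632.07 − 979772.15 = -140.08 mGal over Δh = 1385.6 − 668.2 = 717.4 m
Equal Bouguer anomalies ⇒ Δg_obs + (0.3086 − 0.04193ρ)·Δh = 0
0.3086 − 0.04193ρ = −Δg_obs/Δh = 0.19526
ρ = (0.3086 − 0.19526) / 0.04193 = 2.70 g/cm³

2.70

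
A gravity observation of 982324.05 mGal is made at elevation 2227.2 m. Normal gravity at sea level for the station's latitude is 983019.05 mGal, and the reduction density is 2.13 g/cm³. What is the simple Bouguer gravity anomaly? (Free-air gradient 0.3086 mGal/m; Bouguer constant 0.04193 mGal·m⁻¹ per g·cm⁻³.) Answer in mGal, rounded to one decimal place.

-206.6

Free-air correction = 0.3086 × 2227.2 = 687.31 mGal
Free-air anomaly = 982324.05 − 983019.05 + (687.31) = -7.69 mGal
Bouguer slab correction = 0.04193 × 2.13 × 2227.2 = 198.91 mGal
Simple Bouguer anomaly = -7.69 − (198.91) = -206.60 mGal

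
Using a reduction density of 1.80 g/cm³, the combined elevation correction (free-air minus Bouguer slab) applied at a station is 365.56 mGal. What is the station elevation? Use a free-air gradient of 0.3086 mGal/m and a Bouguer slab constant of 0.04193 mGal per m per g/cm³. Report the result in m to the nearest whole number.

1568

Combined gradient = 0.3086 − 0.04193 × 1.80 = 0.2331260 mGal/m
h = 365.56 / 0.2331260 = 1568.08 m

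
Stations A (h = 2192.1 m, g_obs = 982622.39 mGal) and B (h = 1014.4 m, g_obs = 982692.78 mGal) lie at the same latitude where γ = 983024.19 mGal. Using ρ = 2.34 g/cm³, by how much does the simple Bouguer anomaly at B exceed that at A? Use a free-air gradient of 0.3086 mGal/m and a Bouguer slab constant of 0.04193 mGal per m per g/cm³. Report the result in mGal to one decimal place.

Δg_SB(A) = 982622.39 − 983024.19 + 0.3086×2192.1 − 0.04193×2.34×2192.1 = 59.60 mGal
Δg_SB(B) = 982692.78 − 983024.19 + 0.3086×1014.4 − 0.04193×2.34×1014.4 = -117.90 mGal
Difference = -117.90 − (59.60) = -177.50 mGal

-177.5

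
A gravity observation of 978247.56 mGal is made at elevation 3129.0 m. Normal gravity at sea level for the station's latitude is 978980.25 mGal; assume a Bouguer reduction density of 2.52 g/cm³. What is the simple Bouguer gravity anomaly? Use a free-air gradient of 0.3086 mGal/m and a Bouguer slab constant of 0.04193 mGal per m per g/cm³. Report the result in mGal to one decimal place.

-97.7

Free-air correction = 0.3086 × 3129.0 = 965.61 mGal
Free-air anomaly = 978247.56 − 978980.25 + (965.61) = 232.92 mGal
Bouguer slab correction = 0.04193 × 2.52 × 3129.0 = 330.62 mGal
Simple Bouguer anomaly = 232.92 − (330.62) = -97.70 mGal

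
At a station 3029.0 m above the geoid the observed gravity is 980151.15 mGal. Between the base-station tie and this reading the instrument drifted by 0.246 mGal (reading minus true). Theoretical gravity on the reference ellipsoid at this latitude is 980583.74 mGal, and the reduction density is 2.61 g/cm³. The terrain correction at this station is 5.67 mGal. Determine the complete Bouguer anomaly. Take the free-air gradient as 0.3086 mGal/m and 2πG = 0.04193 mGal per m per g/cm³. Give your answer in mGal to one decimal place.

176.1

Drift-corrected reading = 980151.15 − (0.246) = 980150.904 mGal
Free-air correction = 0.3086 × 3029.0 = 934.75 mGal
Free-air anomaly = 980150.904 − 980583.74 + (934.75) = 501.914 mGal
Bouguer slab correction = 0.04193 × 2.61 × 3029.0 = 331.49 mGal
Simple Bouguer anomaly = 501.914 − (331.49) = 170.424 mGal
Complete Bouguer anomaly = 170.424 + 5.67 = 176.094 mGal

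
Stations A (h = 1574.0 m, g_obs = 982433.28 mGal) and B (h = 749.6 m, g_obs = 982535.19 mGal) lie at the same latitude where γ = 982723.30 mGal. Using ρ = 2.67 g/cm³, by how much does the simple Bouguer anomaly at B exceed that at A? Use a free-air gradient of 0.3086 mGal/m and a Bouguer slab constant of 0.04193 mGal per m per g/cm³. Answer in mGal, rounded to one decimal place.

Δg_SB(A) = 982433.28 − 982723.30 + 0.3086×1574.0 − 0.04193×2.67×1574.0 = 19.50 mGal
Δg_SB(B) = 982535.19 − 982723.30 + 0.3086×749.6 − 0.04193×2.67×749.6 = -40.70 mGal
Difference = -40.70 − (19.50) = -60.20 mGal

-60.2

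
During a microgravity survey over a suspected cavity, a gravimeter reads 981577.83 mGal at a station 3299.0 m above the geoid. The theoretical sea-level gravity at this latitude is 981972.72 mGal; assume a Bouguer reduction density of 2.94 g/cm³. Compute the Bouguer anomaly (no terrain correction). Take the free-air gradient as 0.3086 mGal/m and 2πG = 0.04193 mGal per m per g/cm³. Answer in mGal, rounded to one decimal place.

216.5

Free-air correction = 0.3086 × 3299.0 = 1018.07 mGal
Free-air anomaly = 981577.83 − 981972.72 + (1018.07) = 623.18 mGal
Bouguer slab correction = 0.04193 × 2.94 × 3299.0 = 406.68 mGal
Simple Bouguer anomaly = 623.18 − (406.68) = 216.50 mGal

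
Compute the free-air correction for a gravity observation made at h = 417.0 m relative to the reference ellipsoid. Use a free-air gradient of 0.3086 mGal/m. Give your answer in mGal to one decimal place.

128.7

Free-air correction = 0.3086 × 417.0 = 128.7 mGal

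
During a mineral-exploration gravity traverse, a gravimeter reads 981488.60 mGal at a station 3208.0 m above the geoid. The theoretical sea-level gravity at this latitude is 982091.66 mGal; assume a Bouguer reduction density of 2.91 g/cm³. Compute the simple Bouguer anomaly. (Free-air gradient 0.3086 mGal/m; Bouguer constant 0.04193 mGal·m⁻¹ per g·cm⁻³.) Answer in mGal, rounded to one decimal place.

-4.5

Free-air correction = 0.3086 × 3208.0 = 989.99 mGal
Free-air anomaly = 981488.60 − 982091.66 + (989.99) = 386.93 mGal
Bouguer slab correction = 0.04193 × 2.91 × 3208.0 = 391.43 mGal
Simple Bouguer anomaly = 386.93 − (391.43) = -4.50 mGal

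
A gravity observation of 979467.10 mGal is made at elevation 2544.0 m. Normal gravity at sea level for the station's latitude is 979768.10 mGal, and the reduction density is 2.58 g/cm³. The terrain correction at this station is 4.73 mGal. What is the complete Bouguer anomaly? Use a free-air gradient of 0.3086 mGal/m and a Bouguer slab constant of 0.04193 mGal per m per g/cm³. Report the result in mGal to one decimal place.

213.6

Free-air correction = 0.3086 × 2544.0 = 785.08 mGal
Free-air anomaly = 979467.10 − 979768.10 + (785.08) = 484.08 mGal
Bouguer slab correction = 0.04193 × 2.58 × 2544.0 = 275.21 mGal
Simple Bouguer anomaly = 484.08 − (275.21) = 208.87 mGal
Complete Bouguer anomaly = 208.87 + 4.73 = 213.60 mGal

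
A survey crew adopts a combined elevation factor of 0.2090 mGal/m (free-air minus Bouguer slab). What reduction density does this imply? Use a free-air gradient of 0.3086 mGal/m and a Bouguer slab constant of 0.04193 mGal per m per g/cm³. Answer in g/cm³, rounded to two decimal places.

2.38

0.2090 = 0.3086 − 0.04193 × ρ
ρ = (0.3086 − 0.2090) / 0.04193 = 2.38 g/cm³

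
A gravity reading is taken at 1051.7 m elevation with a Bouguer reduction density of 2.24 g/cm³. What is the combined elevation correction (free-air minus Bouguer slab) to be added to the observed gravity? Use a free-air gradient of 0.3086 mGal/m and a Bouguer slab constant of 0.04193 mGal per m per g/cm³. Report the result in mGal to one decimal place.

225.8

Combined gradient = 0.3086 − 0.04193 × 2.24 = 0.2146768 mGal/m
Combined elevation correction = 0.2146768 × 1051.7 = 225.8 mGal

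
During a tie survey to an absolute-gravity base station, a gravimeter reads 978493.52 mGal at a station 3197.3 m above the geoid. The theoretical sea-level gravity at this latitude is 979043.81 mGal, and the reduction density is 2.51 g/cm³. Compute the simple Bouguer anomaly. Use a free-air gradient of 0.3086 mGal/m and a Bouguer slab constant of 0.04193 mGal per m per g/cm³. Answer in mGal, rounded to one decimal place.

99.9

Free-air correction = 0.3086 × 3197.3 = 986.69 mGal
Free-air anomaly = 978493.52 − 979043.81 + (986.69) = 436.40 mGal
Bouguer slab correction = 0.04193 × 2.51 × 3197.3 = 336.50 mGal
Simple Bouguer anomaly = 436.40 − (336.50) = 99.90 mGal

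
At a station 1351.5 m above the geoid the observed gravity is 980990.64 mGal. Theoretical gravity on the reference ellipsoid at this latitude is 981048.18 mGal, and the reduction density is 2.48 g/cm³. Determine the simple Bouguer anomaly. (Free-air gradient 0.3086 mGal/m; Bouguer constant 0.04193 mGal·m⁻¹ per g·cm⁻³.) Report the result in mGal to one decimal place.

Free-air correction = 0.3086 × 1351.5 = 417.07 mGal
Free-air anomaly = 980990.64 − 981048.18 + (417.07) = 359.53 mGal
Bouguer slab correction = 0.04193 × 2.48 × 1351.5 = 140.54 mGal
Simple Bouguer anomaly = 359.53 − (140.54) = 218.99 mGal

219.0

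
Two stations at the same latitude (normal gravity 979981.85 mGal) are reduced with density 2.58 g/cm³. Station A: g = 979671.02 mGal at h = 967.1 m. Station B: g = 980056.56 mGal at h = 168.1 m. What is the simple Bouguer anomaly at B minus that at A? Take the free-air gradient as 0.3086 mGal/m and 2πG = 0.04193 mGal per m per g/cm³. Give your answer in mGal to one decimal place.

225.4

Δg_SB(A) = 979671.02 − 979981.85 + 0.3086×967.1 − 0.04193×2.58×967.1 = -117.00 mGal
Δg_SB(B) = 980056.56 − 979981.85 + 0.3086×168.1 − 0.04193×2.58×168.1 = 108.40 mGal
Difference = 108.40 − (-117.00) = 225.40 mGal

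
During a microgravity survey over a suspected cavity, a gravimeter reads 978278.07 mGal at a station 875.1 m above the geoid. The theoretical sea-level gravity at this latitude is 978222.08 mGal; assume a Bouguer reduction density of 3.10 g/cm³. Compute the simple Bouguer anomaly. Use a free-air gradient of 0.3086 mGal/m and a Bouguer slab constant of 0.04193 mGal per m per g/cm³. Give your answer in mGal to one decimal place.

Free-air correction = 0.3086 × 875.1 = 270.06 mGal
Free-air anomaly = 978278.07 − 978222.08 + (270.06) = 326.05 mGal
Bouguer slab correction = 0.04193 × 3.10 × 875.1 = 113.75 mGal
Simple Bouguer anomaly = 326.05 − (113.75) = 212.30 mGal

212.3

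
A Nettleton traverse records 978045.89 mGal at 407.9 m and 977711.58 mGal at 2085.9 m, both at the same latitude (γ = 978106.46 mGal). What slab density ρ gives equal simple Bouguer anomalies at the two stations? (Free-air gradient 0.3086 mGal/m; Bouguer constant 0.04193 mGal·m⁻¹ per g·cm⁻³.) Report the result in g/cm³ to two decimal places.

2.61

Δg_obs = 977711.58 − 978045.89 = -334.31 mGal over Δh = 2085.9 − 407.9 = 1678.0 m
Equal Bouguer anomalies ⇒ Δg_obs + (0.3086 − 0.04193ρ)·Δh = 0
0.3086 − 0.04193ρ = −Δg_obs/Δh = 0.19923
ρ = (0.3086 − 0.19923) / 0.04193 = 2.61 g/cm³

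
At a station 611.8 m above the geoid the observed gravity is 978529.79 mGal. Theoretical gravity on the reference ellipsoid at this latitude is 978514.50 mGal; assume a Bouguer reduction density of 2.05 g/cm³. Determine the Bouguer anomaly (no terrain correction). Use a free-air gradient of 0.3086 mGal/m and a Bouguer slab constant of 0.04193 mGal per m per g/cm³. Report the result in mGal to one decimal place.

151.5

Free-air correction = 0.3086 × 611.8 = 188.80 mGal
Free-air anomaly = 978529.79 − 978514.50 + (188.80) = 204.09 mGal
Bouguer slab correction = 0.04193 × 2.05 × 611.8 = 52.59 mGal
Simple Bouguer anomaly = 204.09 − (52.59) = 151.50 mGal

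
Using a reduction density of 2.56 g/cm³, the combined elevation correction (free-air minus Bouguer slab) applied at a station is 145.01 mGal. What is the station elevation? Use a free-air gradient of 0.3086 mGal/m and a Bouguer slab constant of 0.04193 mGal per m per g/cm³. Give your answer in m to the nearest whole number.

Combined gradient = 0.3086 − 0.04193 × 2.56 = 0.2012592 mGal/m
h = 145.01 / 0.2012592 = 720.51 m

721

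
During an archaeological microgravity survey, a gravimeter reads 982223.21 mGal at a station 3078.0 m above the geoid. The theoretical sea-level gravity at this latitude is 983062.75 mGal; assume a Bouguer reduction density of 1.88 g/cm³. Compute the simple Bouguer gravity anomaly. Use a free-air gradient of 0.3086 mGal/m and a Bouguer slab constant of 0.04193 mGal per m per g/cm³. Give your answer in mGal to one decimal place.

-132.3

Free-air correction = 0.3086 × 3078.0 = 949.87 mGal
Free-air anomaly = 982223.21 − 983062.75 + (949.87) = 110.33 mGal
Bouguer slab correction = 0.04193 × 1.88 × 3078.0 = 242.63 mGal
Simple Bouguer anomaly = 110.33 − (242.63) = -132.30 mGal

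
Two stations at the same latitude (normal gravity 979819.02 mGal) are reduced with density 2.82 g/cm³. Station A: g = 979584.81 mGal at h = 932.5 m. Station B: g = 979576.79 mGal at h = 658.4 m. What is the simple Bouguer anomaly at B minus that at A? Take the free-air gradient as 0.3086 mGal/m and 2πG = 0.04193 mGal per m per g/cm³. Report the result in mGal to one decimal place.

Δg_SB(A) = 979584.81 − 979819.02 + 0.3086×932.5 − 0.04193×2.82×932.5 = -56.70 mGal
Δg_SB(B) = 979576.79 − 979819.02 + 0.3086×658.4 − 0.04193×2.82×658.4 = -116.90 mGal
Difference = -116.90 − (-56.70) = -60.20 mGal

-60.2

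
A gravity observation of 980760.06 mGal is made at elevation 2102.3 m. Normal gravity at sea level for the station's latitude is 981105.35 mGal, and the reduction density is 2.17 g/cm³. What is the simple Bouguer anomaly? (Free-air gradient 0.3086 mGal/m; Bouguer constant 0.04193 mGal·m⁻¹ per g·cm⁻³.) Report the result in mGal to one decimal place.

112.2

Free-air correction = 0.3086 × 2102.3 = 648.77 mGal
Free-air anomaly = 980760.06 − 981105.35 + (648.77) = 303.48 mGal
Bouguer slab correction = 0.04193 × 2.17 × 2102.3 = 191.28 mGal
Simple Bouguer anomaly = 303.48 − (191.28) = 112.20 mGal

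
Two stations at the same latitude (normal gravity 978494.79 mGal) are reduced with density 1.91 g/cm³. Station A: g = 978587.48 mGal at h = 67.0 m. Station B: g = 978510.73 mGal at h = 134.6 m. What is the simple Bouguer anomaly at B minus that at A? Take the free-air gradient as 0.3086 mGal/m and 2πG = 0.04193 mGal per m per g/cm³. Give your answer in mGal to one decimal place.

Δg_SB(A) = 978587.48 − 978494.79 + 0.3086×67.0 − 0.04193×1.91×67.0 = 108.00 mGal
Δg_SB(B) = 978510.73 − 978494.79 + 0.3086×134.6 − 0.04193×1.91×134.6 = 46.70 mGal
Difference = 46.70 − (108.00) = -61.30 mGal

-61.3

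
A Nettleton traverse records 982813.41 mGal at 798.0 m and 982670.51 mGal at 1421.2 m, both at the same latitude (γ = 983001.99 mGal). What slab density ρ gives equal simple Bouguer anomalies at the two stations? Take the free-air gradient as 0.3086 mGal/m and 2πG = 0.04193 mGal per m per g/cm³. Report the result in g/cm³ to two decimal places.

Δg_obs = 982670.51 − 982813.41 = -142.90 mGal over Δh = 1421.2 − 798.0 = 623.2 m
Equal Bouguer anomalies ⇒ Δg_obs + (0.3086 − 0.04193ρ)·Δh = 0
0.3086 − 0.04193ρ = −Δg_obs/Δh = 0.22930
ρ = (0.3086 − 0.22930) / 0.04193 = 1.89 g/cm³

1.89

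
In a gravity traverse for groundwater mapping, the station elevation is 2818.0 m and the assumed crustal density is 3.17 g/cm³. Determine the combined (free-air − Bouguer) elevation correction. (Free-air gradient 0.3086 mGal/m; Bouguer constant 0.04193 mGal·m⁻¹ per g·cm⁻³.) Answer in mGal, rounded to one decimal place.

495.1

Combined gradient = 0.3086 − 0.04193 × 3.17 = 0.1756819 mGal/m
Combined elevation correction = 0.1756819 × 2818.0 = 495.1 mGal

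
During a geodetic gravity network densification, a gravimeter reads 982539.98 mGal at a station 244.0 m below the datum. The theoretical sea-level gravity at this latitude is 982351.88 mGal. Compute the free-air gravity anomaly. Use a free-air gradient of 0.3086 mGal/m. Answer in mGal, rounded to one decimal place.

Free-air correction = 0.3086 × -244.0 = -75.30 mGal
Free-air anomaly = 982539.98 − 982351.88 + (-75.30) = 112.80 mGal

112.8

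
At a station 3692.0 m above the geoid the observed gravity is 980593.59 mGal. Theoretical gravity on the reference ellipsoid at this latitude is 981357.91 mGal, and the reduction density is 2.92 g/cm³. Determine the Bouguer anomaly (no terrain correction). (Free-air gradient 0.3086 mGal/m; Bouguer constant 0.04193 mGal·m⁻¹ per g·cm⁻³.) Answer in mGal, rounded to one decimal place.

Free-air correction = 0.3086 × 3692.0 = 1139.35 mGal
Free-air anomaly = 980593.59 − 981357.91 + (1139.35) = 375.03 mGal
Bouguer slab correction = 0.04193 × 2.92 × 3692.0 = 452.03 mGal
Simple Bouguer anomaly = 375.03 − (452.03) = -77.00 mGal

-77.0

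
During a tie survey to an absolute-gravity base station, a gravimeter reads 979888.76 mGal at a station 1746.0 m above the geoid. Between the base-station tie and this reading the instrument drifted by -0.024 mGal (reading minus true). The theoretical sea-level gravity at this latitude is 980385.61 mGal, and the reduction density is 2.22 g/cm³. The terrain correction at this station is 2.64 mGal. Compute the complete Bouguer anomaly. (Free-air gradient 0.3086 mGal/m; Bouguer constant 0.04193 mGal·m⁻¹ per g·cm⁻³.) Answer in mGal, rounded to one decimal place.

-117.9

Drift-corrected reading = 979888.76 − (-0.024) = 979888.784 mGal
Free-air correction = 0.3086 × 1746.0 = 538.82 mGal
Free-air anomaly = 979888.784 − 980385.61 + (538.82) = 41.994 mGal
Bouguer slab correction = 0.04193 × 2.22 × 1746.0 = 162.53 mGal
Simple Bouguer anomaly = 41.994 − (162.53) = -120.536 mGal
Complete Bouguer anomaly = -120.536 + 2.64 = -117.896 mGal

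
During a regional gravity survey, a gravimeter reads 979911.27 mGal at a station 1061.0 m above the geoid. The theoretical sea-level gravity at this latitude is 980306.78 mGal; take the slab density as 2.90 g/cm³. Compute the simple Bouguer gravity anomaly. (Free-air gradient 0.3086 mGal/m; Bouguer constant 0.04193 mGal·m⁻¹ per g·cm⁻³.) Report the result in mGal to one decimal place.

Free-air correction = 0.3086 × 1061.0 = 327.42 mGal
Free-air anomaly = 979911.27 − 980306.78 + (327.42) = -68.09 mGal
Bouguer slab correction = 0.04193 × 2.90 × 1061.0 = 129.01 mGal
Simple Bouguer anomaly = -68.09 − (129.01) = -197.10 mGal

-197.1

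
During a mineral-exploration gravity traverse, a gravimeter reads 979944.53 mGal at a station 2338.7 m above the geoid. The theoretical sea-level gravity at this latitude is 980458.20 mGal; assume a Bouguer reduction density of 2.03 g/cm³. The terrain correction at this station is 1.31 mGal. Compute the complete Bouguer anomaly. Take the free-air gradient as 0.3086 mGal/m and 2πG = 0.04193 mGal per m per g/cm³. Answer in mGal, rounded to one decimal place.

10.3

Free-air correction = 0.3086 × 2338.7 = 721.72 mGal
Free-air anomaly = 979944.53 − 980458.20 + (721.72) = 208.05 mGal
Bouguer slab correction = 0.04193 × 2.03 × 2338.7 = 199.07 mGal
Simple Bouguer anomaly = 208.05 − (199.07) = 8.98 mGal
Complete Bouguer anomaly = 8.98 + 1.31 = 10.29 mGal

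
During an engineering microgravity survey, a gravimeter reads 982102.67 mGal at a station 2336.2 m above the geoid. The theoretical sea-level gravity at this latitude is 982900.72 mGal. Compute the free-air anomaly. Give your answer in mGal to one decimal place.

Free-air correction = 0.3086 × 2336.2 = 720.95 mGal
Free-air anomaly = 982102.67 − 982900.72 + (720.95) = -77.10 mGal

-77.1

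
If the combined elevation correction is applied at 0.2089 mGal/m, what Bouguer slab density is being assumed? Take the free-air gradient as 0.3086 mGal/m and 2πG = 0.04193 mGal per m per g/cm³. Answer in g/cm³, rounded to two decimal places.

0.2089 = 0.3086 − 0.04193 × ρ
ρ = (0.3086 − 0.2089) / 0.04193 = 2.38 g/cm³

2.38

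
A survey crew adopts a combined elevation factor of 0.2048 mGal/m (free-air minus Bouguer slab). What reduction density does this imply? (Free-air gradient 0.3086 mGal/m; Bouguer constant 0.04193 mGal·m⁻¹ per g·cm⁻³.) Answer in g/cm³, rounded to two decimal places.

0.2048 = 0.3086 − 0.04193 × ρ
ρ = (0.3086 − 0.2048) / 0.04193 = 2.48 g/cm³

2.48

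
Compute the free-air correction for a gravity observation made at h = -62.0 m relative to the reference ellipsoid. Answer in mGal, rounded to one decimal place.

Free-air correction = 0.3086 × -62.0 = -19.1 mGal

-19.1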